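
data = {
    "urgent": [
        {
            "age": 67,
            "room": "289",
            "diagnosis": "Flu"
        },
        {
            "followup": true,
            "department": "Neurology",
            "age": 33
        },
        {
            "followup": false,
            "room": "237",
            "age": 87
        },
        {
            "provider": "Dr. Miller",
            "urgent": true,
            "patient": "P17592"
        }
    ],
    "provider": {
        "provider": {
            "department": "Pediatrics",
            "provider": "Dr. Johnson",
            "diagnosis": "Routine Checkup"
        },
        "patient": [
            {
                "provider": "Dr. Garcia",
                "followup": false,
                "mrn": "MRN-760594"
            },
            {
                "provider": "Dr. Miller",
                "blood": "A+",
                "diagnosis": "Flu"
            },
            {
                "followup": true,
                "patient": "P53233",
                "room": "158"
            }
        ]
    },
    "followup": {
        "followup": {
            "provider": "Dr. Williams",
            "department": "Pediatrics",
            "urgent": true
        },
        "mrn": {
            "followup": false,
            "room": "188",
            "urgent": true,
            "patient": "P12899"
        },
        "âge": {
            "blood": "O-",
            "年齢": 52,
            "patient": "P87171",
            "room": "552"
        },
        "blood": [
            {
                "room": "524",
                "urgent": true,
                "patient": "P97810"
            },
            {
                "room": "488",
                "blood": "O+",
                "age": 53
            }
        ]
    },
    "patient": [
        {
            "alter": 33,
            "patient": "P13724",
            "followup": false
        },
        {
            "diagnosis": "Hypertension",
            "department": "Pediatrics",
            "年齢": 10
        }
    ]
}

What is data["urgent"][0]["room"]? "289"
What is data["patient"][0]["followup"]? False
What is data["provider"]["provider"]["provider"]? "Dr. Johnson"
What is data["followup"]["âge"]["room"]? "552"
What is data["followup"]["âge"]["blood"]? "O-"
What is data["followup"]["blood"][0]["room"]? "524"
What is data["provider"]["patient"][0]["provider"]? "Dr. Garcia"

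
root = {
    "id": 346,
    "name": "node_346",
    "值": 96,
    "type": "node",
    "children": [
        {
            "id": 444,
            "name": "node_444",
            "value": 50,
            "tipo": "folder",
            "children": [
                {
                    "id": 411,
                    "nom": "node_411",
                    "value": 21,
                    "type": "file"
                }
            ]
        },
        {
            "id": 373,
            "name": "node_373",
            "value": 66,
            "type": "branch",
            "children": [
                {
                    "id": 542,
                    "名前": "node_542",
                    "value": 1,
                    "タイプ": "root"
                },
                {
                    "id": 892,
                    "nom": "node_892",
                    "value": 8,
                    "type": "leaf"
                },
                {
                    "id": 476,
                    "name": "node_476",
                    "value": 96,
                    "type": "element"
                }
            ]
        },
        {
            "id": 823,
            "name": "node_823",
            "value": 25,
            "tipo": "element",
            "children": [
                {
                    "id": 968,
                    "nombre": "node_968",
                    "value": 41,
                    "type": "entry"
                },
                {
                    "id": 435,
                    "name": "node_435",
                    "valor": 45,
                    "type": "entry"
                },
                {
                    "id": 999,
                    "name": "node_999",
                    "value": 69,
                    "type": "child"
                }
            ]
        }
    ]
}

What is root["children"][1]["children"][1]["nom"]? "node_892"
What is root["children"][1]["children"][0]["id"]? 542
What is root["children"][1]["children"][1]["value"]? 8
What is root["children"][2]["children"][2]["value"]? 69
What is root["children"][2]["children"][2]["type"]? "child"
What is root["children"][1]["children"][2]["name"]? "node_476"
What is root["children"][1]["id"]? 373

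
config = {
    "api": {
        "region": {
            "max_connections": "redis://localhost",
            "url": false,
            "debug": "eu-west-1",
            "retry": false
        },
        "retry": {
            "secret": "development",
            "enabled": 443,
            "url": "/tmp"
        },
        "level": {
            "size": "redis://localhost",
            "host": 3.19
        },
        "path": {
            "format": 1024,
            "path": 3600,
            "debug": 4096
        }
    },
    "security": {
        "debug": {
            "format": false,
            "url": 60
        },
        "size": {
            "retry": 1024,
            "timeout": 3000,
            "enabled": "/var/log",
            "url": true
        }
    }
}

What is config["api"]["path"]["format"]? 1024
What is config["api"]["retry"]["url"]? "/tmp"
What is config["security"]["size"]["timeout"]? 3000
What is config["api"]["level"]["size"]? "redis://localhost"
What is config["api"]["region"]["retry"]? False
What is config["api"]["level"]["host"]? 3.19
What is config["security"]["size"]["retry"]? 1024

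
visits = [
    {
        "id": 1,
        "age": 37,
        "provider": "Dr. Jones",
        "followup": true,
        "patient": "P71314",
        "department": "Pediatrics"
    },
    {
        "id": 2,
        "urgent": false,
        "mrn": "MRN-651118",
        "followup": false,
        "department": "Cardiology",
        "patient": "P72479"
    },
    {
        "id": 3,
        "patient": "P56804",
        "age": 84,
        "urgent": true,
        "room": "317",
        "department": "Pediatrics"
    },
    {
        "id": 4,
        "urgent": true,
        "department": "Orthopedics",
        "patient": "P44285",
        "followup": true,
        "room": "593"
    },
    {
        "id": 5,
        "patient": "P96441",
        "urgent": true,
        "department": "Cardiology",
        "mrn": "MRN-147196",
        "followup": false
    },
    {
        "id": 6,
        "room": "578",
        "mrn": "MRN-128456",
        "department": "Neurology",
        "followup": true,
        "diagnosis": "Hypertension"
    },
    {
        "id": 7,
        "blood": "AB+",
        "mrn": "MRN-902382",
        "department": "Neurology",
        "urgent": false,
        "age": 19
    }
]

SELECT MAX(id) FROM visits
7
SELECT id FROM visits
[1, 2, 3, 4, 5, 6, 7]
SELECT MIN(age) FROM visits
19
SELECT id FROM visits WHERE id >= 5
[5, 6, 7]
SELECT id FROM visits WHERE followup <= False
[2, 5]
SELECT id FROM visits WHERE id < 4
[1, 2, 3]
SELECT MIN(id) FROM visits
1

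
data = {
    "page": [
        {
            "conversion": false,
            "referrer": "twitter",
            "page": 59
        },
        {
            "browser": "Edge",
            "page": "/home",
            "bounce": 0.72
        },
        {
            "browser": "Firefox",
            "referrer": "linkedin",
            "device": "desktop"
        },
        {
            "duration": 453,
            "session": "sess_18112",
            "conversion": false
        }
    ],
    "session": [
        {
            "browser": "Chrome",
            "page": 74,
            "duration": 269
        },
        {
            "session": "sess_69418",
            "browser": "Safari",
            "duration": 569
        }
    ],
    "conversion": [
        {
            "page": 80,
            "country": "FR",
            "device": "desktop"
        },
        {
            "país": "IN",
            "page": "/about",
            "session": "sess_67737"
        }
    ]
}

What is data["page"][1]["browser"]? "Edge"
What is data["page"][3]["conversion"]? False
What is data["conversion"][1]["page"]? "/about"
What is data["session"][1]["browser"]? "Safari"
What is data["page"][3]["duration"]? 453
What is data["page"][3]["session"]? "sess_18112"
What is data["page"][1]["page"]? "/home"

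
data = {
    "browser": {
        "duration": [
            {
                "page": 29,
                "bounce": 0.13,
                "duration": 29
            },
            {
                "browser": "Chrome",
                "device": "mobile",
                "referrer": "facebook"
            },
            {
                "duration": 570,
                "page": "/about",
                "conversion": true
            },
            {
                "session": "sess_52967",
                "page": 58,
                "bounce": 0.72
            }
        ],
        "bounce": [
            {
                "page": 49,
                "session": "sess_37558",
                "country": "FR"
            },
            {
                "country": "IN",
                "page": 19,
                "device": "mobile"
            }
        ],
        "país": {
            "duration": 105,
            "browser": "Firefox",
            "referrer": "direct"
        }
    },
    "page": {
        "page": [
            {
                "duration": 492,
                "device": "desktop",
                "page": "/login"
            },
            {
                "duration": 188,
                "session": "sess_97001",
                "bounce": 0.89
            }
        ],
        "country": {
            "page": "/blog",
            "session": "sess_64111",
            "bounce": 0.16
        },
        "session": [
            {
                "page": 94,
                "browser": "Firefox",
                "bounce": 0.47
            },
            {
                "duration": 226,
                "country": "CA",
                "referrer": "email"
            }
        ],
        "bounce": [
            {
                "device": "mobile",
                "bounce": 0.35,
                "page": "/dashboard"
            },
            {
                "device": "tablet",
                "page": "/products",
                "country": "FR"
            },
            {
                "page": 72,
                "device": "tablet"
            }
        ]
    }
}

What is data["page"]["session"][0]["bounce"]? 0.47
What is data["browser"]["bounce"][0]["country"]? "FR"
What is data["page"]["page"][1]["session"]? "sess_97001"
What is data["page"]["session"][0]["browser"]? "Firefox"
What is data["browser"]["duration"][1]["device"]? "mobile"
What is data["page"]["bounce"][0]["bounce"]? 0.35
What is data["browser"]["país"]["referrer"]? "direct"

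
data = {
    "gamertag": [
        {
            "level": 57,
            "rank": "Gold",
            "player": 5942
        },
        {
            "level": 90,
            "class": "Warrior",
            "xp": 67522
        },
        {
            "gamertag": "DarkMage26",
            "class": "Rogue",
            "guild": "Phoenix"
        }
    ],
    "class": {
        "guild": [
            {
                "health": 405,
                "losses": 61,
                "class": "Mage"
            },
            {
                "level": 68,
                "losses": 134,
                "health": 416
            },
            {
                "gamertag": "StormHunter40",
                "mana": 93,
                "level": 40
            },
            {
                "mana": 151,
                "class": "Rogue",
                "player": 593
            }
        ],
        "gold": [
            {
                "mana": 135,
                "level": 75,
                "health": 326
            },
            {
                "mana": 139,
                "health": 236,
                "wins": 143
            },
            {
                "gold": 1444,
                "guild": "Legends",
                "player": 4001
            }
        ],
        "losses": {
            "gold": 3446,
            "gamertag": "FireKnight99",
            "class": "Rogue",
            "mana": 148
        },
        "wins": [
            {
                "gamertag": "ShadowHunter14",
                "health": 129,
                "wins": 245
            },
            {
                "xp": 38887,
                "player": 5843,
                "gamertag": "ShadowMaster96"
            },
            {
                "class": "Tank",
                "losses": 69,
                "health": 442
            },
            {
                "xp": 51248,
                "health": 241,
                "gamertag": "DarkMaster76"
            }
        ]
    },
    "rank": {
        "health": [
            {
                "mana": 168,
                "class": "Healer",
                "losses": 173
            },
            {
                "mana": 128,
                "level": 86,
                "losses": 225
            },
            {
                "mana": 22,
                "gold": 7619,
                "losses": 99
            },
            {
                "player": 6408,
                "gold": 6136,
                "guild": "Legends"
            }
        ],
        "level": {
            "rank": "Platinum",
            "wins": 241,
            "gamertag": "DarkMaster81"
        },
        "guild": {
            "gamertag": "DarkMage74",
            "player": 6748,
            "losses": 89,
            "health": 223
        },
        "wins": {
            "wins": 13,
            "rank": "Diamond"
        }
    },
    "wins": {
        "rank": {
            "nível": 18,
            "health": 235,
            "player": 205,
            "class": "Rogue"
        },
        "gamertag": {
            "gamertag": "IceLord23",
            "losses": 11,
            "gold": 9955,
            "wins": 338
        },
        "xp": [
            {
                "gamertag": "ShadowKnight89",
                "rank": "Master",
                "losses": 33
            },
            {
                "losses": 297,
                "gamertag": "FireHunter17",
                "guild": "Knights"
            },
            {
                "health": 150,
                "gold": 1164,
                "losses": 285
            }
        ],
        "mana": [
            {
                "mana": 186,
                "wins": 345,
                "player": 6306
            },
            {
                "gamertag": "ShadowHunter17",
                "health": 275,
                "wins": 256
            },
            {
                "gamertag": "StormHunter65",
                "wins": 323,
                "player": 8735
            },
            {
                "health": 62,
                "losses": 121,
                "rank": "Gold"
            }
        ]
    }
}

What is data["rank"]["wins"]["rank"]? "Diamond"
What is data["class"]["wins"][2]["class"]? "Tank"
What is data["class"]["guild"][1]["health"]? 416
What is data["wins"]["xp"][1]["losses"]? 297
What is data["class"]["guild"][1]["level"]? 68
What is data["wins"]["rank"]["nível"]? 18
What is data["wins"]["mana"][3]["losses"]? 121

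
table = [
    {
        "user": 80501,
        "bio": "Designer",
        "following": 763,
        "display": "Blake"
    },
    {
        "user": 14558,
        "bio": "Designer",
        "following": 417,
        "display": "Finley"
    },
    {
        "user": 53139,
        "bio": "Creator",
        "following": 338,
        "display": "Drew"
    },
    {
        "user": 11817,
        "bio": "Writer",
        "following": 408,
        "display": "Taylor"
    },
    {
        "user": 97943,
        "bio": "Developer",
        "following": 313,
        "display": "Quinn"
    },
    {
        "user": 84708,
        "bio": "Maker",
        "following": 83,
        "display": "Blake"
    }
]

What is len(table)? 6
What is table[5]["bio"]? "Maker"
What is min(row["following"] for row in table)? 83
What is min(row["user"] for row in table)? 11817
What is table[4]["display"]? "Quinn"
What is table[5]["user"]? 84708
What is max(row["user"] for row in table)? 97943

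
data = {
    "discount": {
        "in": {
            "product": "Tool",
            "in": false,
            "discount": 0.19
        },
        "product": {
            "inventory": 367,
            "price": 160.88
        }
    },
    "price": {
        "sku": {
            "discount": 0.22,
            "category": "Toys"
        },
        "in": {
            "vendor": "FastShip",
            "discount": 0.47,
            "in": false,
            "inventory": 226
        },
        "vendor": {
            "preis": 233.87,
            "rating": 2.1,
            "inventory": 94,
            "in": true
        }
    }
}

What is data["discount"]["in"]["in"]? False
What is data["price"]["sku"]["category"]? "Toys"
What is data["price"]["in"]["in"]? False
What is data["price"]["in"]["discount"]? 0.47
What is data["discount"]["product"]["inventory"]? 367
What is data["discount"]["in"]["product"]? "Tool"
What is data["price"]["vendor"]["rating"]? 2.1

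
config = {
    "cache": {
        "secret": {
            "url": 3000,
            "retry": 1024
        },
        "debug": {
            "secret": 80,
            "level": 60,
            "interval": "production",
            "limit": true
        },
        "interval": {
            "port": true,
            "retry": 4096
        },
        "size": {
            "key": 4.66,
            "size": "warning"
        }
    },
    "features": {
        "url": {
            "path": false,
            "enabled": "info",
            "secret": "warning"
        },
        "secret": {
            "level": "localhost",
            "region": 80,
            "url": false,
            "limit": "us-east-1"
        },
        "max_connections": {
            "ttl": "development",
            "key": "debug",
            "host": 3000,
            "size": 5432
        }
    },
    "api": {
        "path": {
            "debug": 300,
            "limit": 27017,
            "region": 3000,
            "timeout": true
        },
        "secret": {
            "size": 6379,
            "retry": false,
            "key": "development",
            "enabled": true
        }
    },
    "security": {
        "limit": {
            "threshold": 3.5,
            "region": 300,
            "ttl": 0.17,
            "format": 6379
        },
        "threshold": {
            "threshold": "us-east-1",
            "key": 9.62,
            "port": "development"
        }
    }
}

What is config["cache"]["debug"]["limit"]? True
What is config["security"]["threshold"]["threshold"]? "us-east-1"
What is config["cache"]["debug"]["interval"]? "production"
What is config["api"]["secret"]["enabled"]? True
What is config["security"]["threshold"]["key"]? 9.62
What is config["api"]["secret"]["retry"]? False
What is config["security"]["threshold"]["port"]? "development"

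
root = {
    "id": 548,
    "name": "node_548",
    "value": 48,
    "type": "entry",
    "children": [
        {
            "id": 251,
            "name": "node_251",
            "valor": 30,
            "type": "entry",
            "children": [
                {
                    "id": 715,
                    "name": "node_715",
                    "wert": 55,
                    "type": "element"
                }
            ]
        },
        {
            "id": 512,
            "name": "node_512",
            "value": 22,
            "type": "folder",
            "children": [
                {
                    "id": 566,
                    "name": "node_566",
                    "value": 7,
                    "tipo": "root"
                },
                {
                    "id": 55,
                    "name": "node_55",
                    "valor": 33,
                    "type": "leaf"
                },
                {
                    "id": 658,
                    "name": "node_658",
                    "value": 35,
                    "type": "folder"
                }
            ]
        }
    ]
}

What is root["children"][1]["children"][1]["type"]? "leaf"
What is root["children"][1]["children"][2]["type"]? "folder"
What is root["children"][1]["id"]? 512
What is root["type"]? "entry"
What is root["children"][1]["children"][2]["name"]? "node_658"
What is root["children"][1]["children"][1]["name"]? "node_55"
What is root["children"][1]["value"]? 22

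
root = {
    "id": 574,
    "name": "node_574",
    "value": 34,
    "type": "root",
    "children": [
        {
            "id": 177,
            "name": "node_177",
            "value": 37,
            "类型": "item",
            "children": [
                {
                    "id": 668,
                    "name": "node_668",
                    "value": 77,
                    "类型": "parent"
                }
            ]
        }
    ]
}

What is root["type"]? "root"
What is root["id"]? 574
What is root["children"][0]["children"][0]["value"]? 77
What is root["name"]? "node_574"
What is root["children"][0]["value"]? 37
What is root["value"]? 34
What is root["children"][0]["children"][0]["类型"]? "parent"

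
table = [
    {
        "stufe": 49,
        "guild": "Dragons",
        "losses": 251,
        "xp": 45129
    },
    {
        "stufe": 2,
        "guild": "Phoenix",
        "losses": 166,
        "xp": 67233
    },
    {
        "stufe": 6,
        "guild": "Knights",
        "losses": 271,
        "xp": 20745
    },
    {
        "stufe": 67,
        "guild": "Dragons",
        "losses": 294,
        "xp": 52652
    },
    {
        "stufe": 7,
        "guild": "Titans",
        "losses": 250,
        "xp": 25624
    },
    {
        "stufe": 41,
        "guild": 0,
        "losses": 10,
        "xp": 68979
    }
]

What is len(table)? 6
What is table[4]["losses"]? 250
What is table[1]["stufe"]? 2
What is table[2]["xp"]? 20745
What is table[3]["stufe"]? 67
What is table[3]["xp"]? 52652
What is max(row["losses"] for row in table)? 294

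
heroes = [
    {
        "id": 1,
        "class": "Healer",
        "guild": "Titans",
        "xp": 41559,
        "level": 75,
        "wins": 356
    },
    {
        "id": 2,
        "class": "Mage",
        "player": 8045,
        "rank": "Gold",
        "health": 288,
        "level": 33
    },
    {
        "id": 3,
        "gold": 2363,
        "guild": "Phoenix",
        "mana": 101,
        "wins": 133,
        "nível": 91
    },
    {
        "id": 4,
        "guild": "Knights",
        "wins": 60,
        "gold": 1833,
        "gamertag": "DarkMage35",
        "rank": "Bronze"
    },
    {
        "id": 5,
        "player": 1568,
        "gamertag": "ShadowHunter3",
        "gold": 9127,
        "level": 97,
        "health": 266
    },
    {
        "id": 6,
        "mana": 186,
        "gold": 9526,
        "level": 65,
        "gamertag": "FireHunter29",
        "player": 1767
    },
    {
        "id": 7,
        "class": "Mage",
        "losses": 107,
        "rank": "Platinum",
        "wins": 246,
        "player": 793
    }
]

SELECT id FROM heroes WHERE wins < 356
[3, 4, 7]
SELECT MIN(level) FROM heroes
33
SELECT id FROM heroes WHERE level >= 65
[1, 5, 6]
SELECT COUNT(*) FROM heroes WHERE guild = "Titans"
1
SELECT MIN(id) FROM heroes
1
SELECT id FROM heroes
[1, 2, 3, 4, 5, 6, 7]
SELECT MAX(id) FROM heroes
7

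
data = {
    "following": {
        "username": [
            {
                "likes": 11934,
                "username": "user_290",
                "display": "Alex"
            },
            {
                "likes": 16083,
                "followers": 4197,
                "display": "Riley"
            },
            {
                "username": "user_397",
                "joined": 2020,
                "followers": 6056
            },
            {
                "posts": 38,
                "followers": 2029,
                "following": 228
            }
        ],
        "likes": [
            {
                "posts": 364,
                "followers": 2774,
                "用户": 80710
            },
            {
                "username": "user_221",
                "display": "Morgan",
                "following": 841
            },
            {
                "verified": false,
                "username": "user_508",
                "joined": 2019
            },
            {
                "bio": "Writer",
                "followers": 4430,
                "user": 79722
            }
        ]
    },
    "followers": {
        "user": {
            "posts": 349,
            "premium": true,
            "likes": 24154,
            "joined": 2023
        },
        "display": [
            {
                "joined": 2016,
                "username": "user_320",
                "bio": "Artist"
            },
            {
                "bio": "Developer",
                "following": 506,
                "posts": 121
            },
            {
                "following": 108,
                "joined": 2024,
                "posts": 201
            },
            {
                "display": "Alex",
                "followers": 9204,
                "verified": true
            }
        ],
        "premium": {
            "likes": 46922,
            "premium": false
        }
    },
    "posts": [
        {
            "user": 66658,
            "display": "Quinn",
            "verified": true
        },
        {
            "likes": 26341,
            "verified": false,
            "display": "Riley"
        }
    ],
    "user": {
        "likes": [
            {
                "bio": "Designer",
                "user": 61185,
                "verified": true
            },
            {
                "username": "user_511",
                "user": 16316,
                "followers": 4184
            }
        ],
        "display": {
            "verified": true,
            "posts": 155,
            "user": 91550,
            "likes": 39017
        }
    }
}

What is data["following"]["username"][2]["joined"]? 2020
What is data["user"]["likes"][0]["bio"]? "Designer"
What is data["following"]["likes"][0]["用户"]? 80710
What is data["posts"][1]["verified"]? False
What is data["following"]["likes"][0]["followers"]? 2774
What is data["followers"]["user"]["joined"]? 2023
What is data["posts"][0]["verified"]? True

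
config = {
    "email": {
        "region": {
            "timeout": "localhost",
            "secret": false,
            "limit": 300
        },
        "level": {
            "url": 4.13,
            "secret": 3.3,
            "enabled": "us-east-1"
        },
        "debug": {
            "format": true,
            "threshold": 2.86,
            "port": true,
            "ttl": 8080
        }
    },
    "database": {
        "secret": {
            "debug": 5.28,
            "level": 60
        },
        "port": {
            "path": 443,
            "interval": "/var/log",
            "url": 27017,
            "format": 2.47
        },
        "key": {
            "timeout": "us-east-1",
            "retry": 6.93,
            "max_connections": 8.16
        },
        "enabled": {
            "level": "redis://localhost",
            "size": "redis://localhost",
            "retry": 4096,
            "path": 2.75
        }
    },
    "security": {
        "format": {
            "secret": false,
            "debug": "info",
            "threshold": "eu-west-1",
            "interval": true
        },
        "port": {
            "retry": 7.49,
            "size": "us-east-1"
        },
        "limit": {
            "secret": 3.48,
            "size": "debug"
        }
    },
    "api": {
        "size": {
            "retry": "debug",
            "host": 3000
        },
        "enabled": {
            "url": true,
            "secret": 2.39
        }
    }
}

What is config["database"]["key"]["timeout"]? "us-east-1"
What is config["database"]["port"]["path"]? 443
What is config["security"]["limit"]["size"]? "debug"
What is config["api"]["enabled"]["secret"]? 2.39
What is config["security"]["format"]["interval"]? True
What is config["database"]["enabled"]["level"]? "redis://localhost"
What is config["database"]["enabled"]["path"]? 2.75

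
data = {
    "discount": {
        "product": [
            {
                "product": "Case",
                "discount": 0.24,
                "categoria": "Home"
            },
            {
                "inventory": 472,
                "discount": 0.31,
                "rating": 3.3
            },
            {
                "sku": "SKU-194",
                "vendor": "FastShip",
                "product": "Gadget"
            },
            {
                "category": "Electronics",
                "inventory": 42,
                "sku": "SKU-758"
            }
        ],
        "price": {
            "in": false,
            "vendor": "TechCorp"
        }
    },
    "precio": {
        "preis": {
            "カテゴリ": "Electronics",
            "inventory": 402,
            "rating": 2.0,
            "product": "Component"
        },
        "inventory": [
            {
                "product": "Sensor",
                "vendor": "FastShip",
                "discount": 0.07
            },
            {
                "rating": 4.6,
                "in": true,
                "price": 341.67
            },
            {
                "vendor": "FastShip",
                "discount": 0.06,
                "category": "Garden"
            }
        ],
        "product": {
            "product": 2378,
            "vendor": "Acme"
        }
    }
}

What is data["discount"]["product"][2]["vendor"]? "FastShip"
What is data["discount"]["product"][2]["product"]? "Gadget"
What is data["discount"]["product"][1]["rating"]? 3.3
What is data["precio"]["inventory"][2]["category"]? "Garden"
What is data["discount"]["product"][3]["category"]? "Electronics"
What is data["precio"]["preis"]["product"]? "Component"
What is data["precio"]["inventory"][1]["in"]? True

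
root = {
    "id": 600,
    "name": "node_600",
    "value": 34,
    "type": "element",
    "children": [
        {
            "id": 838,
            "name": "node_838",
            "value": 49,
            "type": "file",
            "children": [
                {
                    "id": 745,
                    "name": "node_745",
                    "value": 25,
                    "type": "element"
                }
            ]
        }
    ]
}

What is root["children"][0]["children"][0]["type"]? "element"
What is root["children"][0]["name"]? "node_838"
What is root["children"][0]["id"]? 838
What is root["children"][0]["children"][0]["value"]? 25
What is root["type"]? "element"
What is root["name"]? "node_600"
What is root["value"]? 34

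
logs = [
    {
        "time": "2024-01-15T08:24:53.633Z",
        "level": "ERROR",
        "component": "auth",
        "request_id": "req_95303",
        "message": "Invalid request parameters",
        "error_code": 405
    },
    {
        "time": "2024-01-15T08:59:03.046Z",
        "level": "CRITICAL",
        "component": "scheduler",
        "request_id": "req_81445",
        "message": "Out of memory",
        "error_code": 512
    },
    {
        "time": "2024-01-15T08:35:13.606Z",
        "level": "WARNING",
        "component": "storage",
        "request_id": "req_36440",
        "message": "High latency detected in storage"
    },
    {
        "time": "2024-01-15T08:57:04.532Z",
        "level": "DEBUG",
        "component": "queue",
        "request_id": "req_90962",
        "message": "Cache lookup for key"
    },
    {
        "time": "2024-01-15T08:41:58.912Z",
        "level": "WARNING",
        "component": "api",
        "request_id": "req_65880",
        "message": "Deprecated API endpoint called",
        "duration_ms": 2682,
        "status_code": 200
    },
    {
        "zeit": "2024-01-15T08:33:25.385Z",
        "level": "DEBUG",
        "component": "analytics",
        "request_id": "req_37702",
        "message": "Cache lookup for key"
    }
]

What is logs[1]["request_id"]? "req_81445"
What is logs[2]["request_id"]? "req_36440"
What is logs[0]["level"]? "ERROR"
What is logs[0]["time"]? "2024-01-15T08:24:53.633Z"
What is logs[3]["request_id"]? "req_90962"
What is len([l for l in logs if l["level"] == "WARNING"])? 2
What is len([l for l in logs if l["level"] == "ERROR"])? 1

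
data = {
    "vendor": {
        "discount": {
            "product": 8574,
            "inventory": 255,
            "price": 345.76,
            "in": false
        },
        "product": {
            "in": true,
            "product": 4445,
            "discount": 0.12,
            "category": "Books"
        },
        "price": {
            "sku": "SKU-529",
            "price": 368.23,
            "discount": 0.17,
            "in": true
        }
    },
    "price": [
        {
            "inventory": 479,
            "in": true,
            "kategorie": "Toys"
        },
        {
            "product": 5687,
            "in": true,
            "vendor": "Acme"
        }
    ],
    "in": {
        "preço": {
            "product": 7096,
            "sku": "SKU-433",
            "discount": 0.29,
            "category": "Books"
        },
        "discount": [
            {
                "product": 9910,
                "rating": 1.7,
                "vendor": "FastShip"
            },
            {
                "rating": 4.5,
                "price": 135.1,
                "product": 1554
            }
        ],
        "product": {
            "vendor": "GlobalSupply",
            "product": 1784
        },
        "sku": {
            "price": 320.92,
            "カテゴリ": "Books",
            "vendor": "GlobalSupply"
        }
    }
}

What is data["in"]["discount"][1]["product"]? 1554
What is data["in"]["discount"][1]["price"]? 135.1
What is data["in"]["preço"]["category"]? "Books"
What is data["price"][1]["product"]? 5687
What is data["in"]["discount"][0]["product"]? 9910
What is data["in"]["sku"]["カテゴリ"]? "Books"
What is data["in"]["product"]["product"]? 1784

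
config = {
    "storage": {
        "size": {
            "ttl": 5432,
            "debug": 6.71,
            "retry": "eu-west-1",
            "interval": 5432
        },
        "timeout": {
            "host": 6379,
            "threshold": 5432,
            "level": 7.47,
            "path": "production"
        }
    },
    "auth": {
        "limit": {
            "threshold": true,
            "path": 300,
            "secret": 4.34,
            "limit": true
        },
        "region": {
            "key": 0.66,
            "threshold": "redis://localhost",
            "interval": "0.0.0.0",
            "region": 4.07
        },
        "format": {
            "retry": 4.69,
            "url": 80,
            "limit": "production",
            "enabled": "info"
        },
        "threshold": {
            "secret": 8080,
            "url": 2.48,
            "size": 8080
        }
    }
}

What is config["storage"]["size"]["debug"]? 6.71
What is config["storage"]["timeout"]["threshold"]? 5432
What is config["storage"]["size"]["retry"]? "eu-west-1"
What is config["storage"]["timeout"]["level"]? 7.47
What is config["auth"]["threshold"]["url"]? 2.48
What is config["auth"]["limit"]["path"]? 300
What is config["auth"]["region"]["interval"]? "0.0.0.0"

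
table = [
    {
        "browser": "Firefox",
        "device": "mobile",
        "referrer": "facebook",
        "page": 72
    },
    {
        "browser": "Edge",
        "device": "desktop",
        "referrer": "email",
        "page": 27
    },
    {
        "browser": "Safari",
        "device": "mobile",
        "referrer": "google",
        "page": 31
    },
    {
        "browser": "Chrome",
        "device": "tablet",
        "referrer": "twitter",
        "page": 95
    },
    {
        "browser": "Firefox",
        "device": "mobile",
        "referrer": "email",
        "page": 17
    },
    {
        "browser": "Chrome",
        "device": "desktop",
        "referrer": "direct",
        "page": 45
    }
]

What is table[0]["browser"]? "Firefox"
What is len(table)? 6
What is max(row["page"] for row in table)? 95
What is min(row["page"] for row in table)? 17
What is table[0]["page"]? 72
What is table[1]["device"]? "desktop"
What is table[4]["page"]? 17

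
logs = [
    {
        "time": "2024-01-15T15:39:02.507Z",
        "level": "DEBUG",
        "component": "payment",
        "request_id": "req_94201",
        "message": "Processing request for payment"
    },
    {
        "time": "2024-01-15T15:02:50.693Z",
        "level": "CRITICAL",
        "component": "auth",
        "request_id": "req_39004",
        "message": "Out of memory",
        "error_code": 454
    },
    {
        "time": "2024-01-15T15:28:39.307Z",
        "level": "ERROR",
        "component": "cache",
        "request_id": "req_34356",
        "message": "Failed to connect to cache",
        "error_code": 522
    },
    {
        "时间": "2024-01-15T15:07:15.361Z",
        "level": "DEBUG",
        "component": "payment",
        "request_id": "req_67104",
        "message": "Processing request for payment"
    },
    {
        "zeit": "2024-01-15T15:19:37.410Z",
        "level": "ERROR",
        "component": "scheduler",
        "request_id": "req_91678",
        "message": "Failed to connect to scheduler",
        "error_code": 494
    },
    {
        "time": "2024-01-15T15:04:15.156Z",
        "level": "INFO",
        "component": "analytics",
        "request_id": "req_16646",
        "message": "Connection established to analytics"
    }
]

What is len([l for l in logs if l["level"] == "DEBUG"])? 2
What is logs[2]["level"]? "ERROR"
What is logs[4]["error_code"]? 494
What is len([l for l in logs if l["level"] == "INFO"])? 1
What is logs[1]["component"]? "auth"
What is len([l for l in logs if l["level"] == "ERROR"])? 2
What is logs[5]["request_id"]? "req_16646"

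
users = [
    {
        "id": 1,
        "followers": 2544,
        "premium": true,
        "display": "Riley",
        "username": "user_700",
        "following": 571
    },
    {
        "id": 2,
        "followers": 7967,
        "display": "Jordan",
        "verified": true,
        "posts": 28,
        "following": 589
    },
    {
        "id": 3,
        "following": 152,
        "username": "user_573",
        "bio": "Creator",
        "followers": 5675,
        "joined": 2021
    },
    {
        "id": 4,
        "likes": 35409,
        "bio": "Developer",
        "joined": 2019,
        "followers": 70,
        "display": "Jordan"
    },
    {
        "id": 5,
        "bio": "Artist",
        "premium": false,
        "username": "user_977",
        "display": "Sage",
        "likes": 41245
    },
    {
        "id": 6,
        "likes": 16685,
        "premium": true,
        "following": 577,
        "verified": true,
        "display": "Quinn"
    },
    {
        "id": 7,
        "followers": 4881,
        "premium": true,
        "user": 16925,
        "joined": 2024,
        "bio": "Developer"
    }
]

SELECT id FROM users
[1, 2, 3, 4, 5, 6, 7]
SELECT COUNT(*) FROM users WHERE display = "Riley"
1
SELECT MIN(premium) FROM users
False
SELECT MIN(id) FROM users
1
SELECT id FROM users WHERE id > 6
[7]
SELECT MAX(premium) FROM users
True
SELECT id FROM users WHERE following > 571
[2, 6]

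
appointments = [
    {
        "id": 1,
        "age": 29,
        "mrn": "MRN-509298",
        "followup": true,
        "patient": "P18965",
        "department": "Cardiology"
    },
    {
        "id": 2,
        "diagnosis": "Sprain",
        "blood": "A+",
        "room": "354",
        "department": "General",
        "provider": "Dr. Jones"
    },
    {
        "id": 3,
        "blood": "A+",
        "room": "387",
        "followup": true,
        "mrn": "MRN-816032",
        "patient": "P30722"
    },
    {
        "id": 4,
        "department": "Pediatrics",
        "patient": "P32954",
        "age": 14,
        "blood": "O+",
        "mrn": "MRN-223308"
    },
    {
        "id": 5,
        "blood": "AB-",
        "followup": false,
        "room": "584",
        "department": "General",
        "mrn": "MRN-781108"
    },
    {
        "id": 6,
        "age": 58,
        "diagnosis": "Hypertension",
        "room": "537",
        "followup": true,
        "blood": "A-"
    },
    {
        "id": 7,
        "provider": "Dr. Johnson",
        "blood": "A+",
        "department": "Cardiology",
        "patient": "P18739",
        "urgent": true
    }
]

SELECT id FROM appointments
[1, 2, 3, 4, 5, 6, 7]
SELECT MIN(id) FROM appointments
1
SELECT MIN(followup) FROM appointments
False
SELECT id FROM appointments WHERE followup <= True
[1, 3, 5, 6]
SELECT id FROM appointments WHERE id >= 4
[4, 5, 6, 7]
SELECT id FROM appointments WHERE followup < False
[]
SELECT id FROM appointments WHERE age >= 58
[6]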